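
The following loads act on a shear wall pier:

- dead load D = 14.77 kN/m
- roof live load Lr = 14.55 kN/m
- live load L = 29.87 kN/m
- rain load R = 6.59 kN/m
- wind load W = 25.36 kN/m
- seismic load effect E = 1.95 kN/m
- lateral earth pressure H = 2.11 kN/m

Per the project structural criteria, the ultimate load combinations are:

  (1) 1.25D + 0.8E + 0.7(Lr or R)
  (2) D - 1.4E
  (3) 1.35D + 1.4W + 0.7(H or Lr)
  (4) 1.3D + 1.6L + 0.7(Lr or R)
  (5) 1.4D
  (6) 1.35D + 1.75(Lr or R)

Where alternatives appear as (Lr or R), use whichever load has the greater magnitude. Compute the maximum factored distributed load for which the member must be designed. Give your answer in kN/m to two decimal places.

(Lr or R) → Lr = 14.55 kN/m; (H or Lr) → Lr = 14.55 kN/m.
(1) 1.25(14.77) + 0.8(1.95) + 0.7(14.55) = 18.46 + 1.56 + 10.19 = 30.21
(2) 1.0(14.77) - 1.4(1.95) = 14.77 - 2.73 = 12.04
(3) 1.35(14.77) + 1.4(25.36) + 0.7(14.55) = 19.94 + 35.50 + 10.19 = 65.63
(4) 1.3(14.77) + 1.6(29.87) + 0.7(14.55) = 19.20 + 47.79 + 10.19 = 77.18
(5) 1.4(14.77) = 20.68
(6) 1.35(14.77) + 1.75(14.55) = 19.94 + 25.46 = 45.40
The controlling combination is 4, giving 77.18 kN/m.

77.18 kN/m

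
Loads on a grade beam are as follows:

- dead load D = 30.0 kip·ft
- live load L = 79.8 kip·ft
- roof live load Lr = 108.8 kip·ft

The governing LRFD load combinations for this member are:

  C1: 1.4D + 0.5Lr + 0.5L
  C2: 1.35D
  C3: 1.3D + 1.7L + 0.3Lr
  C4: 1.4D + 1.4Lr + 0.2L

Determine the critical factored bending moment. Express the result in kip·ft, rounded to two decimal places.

C1: 1.4(30.0) + 0.5(108.8) + 0.5(79.8) = 42.00 + 54.40 + 39.90 = 136.30
C2: 1.35(30.0) = 40.50
C3: 1.3(30.0) + 1.7(79.8) + 0.3(108.8) = 39.00 + 135.66 + 32.64 = 207.30
C4: 1.4(30.0) + 1.4(108.8) + 0.2(79.8) = 42.00 + 152.32 + 15.96 = 210.28
The controlling combination is 4, giving 210.28 kip·ft.

210.28 kip·ft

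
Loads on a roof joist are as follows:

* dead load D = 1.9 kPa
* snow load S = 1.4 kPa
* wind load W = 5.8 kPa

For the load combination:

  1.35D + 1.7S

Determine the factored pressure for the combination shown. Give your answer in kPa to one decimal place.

1.35(1.9) + 1.7(1.4) = 4.9
p_u = 4.9 kPa.

4.9 kPa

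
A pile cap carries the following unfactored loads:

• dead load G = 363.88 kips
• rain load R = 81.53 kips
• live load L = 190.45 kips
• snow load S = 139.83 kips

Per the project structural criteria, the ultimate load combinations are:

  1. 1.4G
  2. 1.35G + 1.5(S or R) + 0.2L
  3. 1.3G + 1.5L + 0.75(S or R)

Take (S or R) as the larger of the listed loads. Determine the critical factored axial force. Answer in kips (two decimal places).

863.59 kips

(S or R) → S = 139.83 kips.
1. 1.4(363.88) = 509.43
2. 1.35(363.88) + 1.5(139.83) + 0.2(190.45) = 739.07
3. 1.3(363.88) + 1.5(190.45) + 0.75(139.83) = 473.04 + 285.68 + 104.87 = 863.59
The controlling combination is 3, giving 863.59 kips.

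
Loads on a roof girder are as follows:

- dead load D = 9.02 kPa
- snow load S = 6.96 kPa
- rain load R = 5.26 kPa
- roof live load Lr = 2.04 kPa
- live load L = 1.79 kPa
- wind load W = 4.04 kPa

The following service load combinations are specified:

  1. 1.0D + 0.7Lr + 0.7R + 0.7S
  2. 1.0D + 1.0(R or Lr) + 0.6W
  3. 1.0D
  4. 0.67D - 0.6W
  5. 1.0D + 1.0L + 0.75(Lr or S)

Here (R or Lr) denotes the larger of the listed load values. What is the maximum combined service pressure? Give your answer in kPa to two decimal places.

19.00 kPa

(R or Lr) → R = 5.26 kPa; (Lr or S) → S = 6.96 kPa.
1. 1.0(9.02) + 0.7(2.04) + 0.7(5.26) + 0.7(6.96) = 9.02 + 1.43 + 3.68 + 4.87 = 19.00
2. 1.0(9.02) + 1.0(5.26) + 0.6(4.04) = 9.02 + 5.26 + 2.42 = 16.70
3. 1.0(9.02) = 9.02
4. 0.67(9.02) - 0.6(4.04) = 6.04 - 2.42 = 3.62
5. 1.0(9.02) + 1.0(1.79) + 0.75(6.96) = 9.02 + 1.79 + 5.22 = 16.03
Combination 1 governs: p = 19.00 kPa.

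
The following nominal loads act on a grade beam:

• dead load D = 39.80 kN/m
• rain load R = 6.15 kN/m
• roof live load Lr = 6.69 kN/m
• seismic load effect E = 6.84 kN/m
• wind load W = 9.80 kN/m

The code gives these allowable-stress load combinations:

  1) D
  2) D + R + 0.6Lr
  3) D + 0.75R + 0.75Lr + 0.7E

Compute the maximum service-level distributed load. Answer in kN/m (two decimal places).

54.22 kN/m

1) 1.0(39.80) = 39.80
2) 1.0(39.80) + 1.0(6.15) + 0.6(6.69) = 39.80 + 6.15 + 4.01 = 49.96
3) 1.0(39.80) + 0.75(6.15) + 0.75(6.69) + 0.7(6.84) = 39.80 + 4.61 + 5.02 + 4.79 = 54.22
The controlling combination is 3, giving 54.22 kN/m.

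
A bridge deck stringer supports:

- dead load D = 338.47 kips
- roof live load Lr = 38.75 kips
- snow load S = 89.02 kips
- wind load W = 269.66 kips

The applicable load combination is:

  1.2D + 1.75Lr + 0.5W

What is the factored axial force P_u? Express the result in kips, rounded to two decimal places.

608.81 kips

1.2(338.47) + 1.75(38.75) + 0.5(269.66) = 608.81
P_u = 608.81 kips.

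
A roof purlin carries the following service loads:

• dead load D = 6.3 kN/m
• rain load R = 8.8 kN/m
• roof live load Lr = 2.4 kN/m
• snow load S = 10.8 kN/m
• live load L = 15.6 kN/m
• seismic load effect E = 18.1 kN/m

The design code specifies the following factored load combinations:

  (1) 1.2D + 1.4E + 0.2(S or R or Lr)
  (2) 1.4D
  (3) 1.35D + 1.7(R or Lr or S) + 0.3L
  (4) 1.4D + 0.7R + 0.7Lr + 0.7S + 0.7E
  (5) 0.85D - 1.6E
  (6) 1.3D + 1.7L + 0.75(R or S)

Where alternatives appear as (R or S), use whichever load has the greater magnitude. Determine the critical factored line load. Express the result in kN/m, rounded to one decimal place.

42.8 kN/m

(S or R or Lr) → S = 10.8 kN/m; (R or Lr or S) → S = 10.8 kN/m; (R or S) → S = 10.8 kN/m.
(1) 1.2(6.3) + 1.4(18.1) + 0.2(10.8) = 7.6 + 25.3 + 2.2 = 35.1
(2) 1.4(6.3) = 8.8
(3) 1.35(6.3) + 1.7(10.8) + 0.3(15.6) = 31.5
(4) 1.4(6.3) + 0.7(8.8) + 0.7(2.4) + 0.7(10.8) + 0.7(18.1) = 36.9
(5) 0.85(6.3) - 1.6(18.1) = 5.4 - 29.0 = -23.6
(6) 1.3(6.3) + 1.7(15.6) + 0.75(10.8) = 8.2 + 26.5 + 8.1 = 42.8
The controlling combination is 6, giving 42.8 kN/m.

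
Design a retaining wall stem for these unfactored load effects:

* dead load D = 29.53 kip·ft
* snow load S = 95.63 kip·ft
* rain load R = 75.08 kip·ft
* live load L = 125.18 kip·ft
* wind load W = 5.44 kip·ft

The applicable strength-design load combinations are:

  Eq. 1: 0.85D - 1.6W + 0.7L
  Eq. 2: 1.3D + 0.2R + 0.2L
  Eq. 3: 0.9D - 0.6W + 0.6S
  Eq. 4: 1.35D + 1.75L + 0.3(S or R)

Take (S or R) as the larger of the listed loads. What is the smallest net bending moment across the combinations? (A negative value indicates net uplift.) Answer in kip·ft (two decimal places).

78.44 kip·ft

(S or R) → S = 95.63 kip·ft.
Eq. 1: 0.85(29.53) - 1.6(5.44) + 0.7(125.18) = 104.02
Eq. 2: 1.3(29.53) + 0.2(75.08) + 0.2(125.18) = 78.44
Eq. 3: 0.9(29.53) - 0.6(5.44) + 0.6(95.63) = 80.69
Eq. 4: 1.35(29.53) + 1.75(125.18) + 0.3(95.63) = 287.62
Combination 2 gives the minimum: 78.44 kip·ft.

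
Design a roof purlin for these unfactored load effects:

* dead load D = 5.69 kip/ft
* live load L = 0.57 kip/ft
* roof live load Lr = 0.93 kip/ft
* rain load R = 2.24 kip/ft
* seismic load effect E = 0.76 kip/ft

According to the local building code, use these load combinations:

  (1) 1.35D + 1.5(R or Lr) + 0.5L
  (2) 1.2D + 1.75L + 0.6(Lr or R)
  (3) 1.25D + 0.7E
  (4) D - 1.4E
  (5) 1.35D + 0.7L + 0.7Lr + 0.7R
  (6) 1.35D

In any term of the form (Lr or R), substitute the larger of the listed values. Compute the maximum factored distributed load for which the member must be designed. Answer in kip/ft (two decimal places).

(R or Lr) → R = 2.24 kip/ft; (Lr or R) → R = 2.24 kip/ft.
(1) 1.35(5.69) + 1.5(2.24) + 0.5(0.57) = 7.68 + 3.36 + 0.29 = 11.33
(2) 1.2(5.69) + 1.75(0.57) + 0.6(2.24) = 6.83 + 1.00 + 1.34 = 9.17
(3) 1.25(5.69) + 0.7(0.76) = 7.11 + 0.53 = 7.64
(4) 1.0(5.69) - 1.4(0.76) = 5.69 - 1.06 = 4.63
(5) 1.35(5.69) + 0.7(0.57) + 0.7(0.93) + 0.7(2.24) = 7.68 + 0.40 + 0.65 + 1.57 = 10.30
(6) 1.35(5.69) = 7.68
Maximum is from combination 1.

11.33 kip/ft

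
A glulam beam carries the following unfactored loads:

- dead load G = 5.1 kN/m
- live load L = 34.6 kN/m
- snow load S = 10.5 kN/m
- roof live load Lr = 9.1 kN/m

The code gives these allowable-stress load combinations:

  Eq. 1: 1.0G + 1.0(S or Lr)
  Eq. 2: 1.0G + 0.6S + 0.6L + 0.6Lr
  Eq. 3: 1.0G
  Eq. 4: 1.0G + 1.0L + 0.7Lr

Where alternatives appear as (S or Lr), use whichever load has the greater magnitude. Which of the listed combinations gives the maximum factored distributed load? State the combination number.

Combination 4

(S or Lr) → S = 10.5 kN/m.
Eq. 1: 1.0(5.1) + 1.0(10.5) = 15.60
Eq. 2: 1.0(5.1) + 0.6(10.5) + 0.6(34.6) + 0.6(9.1) = 37.62
Eq. 3: 1.0(5.1) = 5.10
Eq. 4: 1.0(5.1) + 1.0(34.6) + 0.7(9.1) = 46.07
The largest value is 46.07 kN/m from combination 4.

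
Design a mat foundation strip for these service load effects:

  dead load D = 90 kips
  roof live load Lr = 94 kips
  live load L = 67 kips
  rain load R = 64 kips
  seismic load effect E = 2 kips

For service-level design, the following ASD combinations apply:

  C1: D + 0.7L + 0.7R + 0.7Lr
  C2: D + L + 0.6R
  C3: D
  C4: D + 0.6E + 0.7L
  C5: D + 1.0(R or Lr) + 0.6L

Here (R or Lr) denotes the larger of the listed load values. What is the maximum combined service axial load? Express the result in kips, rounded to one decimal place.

247.5 kips

(R or Lr) → Lr = 94 kips.
C1: 1.0(90) + 0.7(67) + 0.7(64) + 0.7(94) = 90.0 + 46.9 + 44.8 + 65.8 = 247.5
C2: 1.0(90) + 1.0(67) + 0.6(64) = 90.0 + 67.0 + 38.4 = 195.4
C3: 1.0(90) = 90.0
C4: 1.0(90) + 0.6(2) + 0.7(67) = 90.0 + 1.2 + 46.9 = 138.1
C5: 1.0(90) + 1.0(94) + 0.6(67) = 90.0 + 94.0 + 40.2 = 224.2
The controlling combination is 1, giving 247.5 kips.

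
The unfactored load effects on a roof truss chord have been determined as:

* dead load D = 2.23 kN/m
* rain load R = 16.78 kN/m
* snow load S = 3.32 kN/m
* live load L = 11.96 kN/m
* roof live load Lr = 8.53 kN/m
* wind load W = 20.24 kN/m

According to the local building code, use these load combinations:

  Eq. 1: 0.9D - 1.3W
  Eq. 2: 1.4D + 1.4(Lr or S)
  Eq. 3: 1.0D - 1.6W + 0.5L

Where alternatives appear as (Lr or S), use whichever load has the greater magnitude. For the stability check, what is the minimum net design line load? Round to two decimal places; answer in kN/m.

-24.31 kN/m

(Lr or S) → Lr = 8.53 kN/m.
Eq. 1: 0.9(2.23) - 1.3(20.24) = -24.31
Eq. 2: 1.4(2.23) + 1.4(8.53) = 15.06
Eq. 3: 1.0(2.23) - 1.6(20.24) + 0.5(11.96) = -24.17
Combination 1 gives the minimum: -24.31 kN/m.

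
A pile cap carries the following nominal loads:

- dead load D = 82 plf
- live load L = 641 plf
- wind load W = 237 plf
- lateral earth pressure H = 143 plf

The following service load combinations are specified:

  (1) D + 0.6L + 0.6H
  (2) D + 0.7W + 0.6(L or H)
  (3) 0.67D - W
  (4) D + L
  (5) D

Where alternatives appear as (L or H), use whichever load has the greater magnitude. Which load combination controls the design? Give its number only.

(L or H) → L = 641 plf.
(1) 1.0(82) + 0.6(641) + 0.6(143) = 82.0 + 384.6 + 85.8 = 552.4
(2) 1.0(82) + 0.7(237) + 0.6(641) = 82.0 + 165.9 + 384.6 = 632.5
(3) 0.67(82) - 1.0(237) = 54.9 - 237.0 = -182.1
(4) 1.0(82) + 1.0(641) = 82.0 + 641.0 = 723.0
(5) 1.0(82) = 82.0
The largest value is 723.0 plf from combination 4.

Combination 4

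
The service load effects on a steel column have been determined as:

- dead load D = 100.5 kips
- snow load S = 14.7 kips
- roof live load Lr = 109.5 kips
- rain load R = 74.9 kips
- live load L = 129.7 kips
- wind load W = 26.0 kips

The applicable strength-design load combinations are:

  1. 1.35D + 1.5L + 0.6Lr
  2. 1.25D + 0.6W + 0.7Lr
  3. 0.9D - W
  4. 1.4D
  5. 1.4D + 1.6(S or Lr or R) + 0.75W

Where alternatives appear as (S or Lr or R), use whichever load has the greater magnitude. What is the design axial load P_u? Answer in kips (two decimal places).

(S or Lr or R) → Lr = 109.5 kips.
1. 1.35(100.5) + 1.5(129.7) + 0.6(109.5) = 135.68 + 194.55 + 65.70 = 395.93
2. 1.25(100.5) + 0.6(26.0) + 0.7(109.5) = 125.63 + 15.60 + 76.65 = 217.88
3. 0.9(100.5) - 1.0(26.0) = 90.45 - 26.00 = 64.45
4. 1.4(100.5) = 140.70
5. 1.4(100.5) + 1.6(109.5) + 0.75(26.0) = 140.70 + 175.20 + 19.50 = 335.40
Combination 1 governs: P_u = 395.93 kips.

395.93 kips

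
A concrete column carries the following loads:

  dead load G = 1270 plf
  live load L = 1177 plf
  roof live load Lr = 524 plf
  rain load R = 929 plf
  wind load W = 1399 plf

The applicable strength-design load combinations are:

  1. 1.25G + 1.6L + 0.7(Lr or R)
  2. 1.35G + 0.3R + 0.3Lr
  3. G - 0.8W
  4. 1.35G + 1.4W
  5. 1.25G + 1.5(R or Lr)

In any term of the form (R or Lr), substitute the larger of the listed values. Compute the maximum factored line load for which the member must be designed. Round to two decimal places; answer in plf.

(Lr or R) → R = 929 plf; (R or Lr) → R = 929 plf.
1. 1.25(1270) + 1.6(1177) + 0.7(929) = 1587.50 + 1883.20 + 650.30 = 4121.00
2. 1.35(1270) + 0.3(929) + 0.3(524) = 1714.50 + 278.70 + 157.20 = 2150.40
3. 1.0(1270) - 0.8(1399) = 1270.00 - 1119.20 = 150.80
4. 1.35(1270) + 1.4(1399) = 1714.50 + 1958.60 = 3673.10
5. 1.25(1270) + 1.5(929) = 1587.50 + 1393.50 = 2981.00
Maximum is from combination 1.

4121.00 plf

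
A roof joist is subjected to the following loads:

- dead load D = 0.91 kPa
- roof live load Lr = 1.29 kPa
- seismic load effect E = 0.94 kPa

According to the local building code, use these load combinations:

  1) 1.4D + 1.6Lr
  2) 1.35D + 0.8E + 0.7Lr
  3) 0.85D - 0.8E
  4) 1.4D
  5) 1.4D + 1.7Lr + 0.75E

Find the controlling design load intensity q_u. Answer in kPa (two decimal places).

4.17 kPa

1) 1.4(0.91) + 1.6(1.29) = 3.34
2) 1.35(0.91) + 0.8(0.94) + 0.7(1.29) = 2.88
3) 0.85(0.91) - 0.8(0.94) = 0.02
4) 1.4(0.91) = 1.27
5) 1.4(0.91) + 1.7(1.29) + 0.75(0.94) = 4.17
Combination 5 governs: q_u = 4.17 kPa.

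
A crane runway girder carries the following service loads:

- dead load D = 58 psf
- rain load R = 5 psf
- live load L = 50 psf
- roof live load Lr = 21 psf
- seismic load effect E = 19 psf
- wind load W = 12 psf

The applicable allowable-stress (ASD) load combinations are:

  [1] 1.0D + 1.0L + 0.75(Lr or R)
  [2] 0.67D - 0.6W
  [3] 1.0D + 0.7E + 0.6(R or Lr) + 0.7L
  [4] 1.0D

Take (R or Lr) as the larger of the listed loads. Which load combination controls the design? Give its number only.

Combination 1

(Lr or R) → Lr = 21 psf; (R or Lr) → Lr = 21 psf.
[1] 1.0(58) + 1.0(50) + 0.75(21) = 58.00 + 50.00 + 15.75 = 123.75
[2] 0.67(58) - 0.6(12) = 38.86 - 7.20 = 31.66
[3] 1.0(58) + 0.7(19) + 0.6(21) + 0.7(50) = 58.00 + 13.30 + 12.60 + 35.00 = 118.90
[4] 1.0(58) = 58.00
The largest value is 123.75 psf from combination 1.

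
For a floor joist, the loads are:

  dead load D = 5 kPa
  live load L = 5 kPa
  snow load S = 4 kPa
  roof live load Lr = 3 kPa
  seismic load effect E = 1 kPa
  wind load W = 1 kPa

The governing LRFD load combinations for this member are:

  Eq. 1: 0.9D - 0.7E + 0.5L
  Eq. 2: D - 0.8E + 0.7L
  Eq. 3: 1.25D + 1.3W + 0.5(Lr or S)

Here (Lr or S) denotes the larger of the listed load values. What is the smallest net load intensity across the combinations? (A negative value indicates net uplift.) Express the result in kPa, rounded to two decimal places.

6.30 kPa

(Lr or S) → S = 4 kPa.
Eq. 1: 0.9(5) - 0.7(1) + 0.5(5) = 4.50 - 0.70 + 2.50 = 6.30
Eq. 2: 1.0(5) - 0.8(1) + 0.7(5) = 5.00 - 0.80 + 3.50 = 7.70
Eq. 3: 1.25(5) + 1.3(1) + 0.5(4) = 6.25 + 1.30 + 2.00 = 9.55
Combination 1 gives the minimum: 6.30 kPa.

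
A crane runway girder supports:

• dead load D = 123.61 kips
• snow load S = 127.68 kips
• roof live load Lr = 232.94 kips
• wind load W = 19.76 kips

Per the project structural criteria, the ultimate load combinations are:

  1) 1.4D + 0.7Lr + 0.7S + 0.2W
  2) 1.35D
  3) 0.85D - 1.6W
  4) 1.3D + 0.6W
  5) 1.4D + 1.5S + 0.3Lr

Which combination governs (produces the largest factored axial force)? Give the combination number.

Combination 5

1) 1.4(123.61) + 0.7(232.94) + 0.7(127.68) + 0.2(19.76) = 429.44
2) 1.35(123.61) = 166.87
3) 0.85(123.61) - 1.6(19.76) = 73.45
4) 1.3(123.61) + 0.6(19.76) = 172.55
5) 1.4(123.61) + 1.5(127.68) + 0.3(232.94) = 434.46
The largest value is 434.46 kips from combination 5.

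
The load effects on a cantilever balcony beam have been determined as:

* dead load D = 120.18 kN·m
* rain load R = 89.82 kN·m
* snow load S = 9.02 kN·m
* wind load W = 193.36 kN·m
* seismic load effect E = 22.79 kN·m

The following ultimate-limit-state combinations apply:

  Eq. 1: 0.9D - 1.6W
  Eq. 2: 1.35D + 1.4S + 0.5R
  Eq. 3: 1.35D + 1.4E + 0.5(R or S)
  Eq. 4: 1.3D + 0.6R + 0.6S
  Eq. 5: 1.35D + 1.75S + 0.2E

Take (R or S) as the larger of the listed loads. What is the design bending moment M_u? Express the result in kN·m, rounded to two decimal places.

239.06 kN·m

(R or S) → R = 89.82 kN·m.
Eq. 1: 0.9(120.18) - 1.6(193.36) = -201.21
Eq. 2: 1.35(120.18) + 1.4(9.02) + 0.5(89.82) = 162.24 + 12.63 + 44.91 = 219.78
Eq. 3: 1.35(120.18) + 1.4(22.79) + 0.5(89.82) = 162.24 + 31.91 + 44.91 = 239.06
Eq. 4: 1.3(120.18) + 0.6(89.82) + 0.6(9.02) = 215.54
Eq. 5: 1.35(120.18) + 1.75(9.02) + 0.2(22.79) = 162.24 + 15.79 + 4.56 = 182.59
Combination 3 governs: M_u = 239.06 kN·m.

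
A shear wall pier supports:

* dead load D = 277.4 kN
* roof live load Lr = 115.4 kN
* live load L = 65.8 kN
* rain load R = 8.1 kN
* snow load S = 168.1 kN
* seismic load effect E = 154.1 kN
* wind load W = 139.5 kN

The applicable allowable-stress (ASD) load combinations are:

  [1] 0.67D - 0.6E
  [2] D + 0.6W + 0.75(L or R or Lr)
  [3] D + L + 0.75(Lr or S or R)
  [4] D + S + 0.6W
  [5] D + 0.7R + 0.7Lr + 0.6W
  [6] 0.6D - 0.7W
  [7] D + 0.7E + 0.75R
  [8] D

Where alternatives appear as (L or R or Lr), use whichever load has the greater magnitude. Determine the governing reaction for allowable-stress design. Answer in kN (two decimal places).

529.20 kN

(L or R or Lr) → Lr = 115.4 kN; (Lr or S or R) → S = 168.1 kN.
[1] 0.67(277.4) - 0.6(154.1) = 93.40
[2] 1.0(277.4) + 0.6(139.5) + 0.75(115.4) = 447.65
[3] 1.0(277.4) + 1.0(65.8) + 0.75(168.1) = 469.28
[4] 1.0(277.4) + 1.0(168.1) + 0.6(139.5) = 529.20
[5] 1.0(277.4) + 0.7(8.1) + 0.7(115.4) + 0.6(139.5) = 447.55
[6] 0.6(277.4) - 0.7(139.5) = 68.79
[7] 1.0(277.4) + 0.7(154.1) + 0.75(8.1) = 391.35
[8] 1.0(277.4) = 277.40
Maximum is from combination 4.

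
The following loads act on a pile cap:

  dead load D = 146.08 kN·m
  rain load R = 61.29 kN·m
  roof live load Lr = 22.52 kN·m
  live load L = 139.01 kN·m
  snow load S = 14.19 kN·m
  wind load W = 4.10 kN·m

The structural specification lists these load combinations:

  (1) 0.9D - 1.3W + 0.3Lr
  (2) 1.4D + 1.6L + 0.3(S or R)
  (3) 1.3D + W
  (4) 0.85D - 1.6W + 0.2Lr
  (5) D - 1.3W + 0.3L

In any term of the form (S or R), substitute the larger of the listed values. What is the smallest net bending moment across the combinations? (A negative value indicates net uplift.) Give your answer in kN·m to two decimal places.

(S or R) → R = 61.29 kN·m.
(1) 0.9(146.08) - 1.3(4.10) + 0.3(22.52) = 132.90
(2) 1.4(146.08) + 1.6(139.01) + 0.3(61.29) = 445.32
(3) 1.3(146.08) + 1.0(4.10) = 194.00
(4) 0.85(146.08) - 1.6(4.10) + 0.2(22.52) = 122.11
(5) 1.0(146.08) - 1.3(4.10) + 0.3(139.01) = 182.45
Combination 4 gives the minimum: 122.11 kN·m.

122.11 kN·m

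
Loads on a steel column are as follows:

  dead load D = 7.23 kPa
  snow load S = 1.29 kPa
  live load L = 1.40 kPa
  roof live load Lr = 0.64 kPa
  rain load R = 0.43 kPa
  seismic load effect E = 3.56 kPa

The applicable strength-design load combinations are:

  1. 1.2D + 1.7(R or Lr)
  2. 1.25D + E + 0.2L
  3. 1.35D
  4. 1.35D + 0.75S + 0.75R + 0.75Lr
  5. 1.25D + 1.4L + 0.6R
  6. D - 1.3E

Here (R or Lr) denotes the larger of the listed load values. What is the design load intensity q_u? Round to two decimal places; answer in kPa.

(R or Lr) → Lr = 0.64 kPa.
1. 1.2(7.23) + 1.7(0.64) = 9.76
2. 1.25(7.23) + 1.0(3.56) + 0.2(1.40) = 12.88
3. 1.35(7.23) = 9.76
4. 1.35(7.23) + 0.75(1.29) + 0.75(0.43) + 0.75(0.64) = 11.53
5. 1.25(7.23) + 1.4(1.40) + 0.6(0.43) = 11.26
6. 1.0(7.23) - 1.3(3.56) = 2.60
Combination 2 governs: q_u = 12.88 kPa.

12.88 kPa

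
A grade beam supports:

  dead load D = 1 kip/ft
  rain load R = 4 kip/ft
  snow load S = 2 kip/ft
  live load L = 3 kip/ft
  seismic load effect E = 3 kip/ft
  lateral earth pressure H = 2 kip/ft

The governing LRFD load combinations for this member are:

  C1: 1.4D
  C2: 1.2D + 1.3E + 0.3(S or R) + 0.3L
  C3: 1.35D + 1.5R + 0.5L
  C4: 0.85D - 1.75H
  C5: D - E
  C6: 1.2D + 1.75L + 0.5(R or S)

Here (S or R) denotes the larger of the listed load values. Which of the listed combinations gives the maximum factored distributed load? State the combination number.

(S or R) → R = 4 kip/ft; (R or S) → R = 4 kip/ft.
C1: 1.4(1) = 1.4
C2: 1.2(1) + 1.3(3) + 0.3(4) + 0.3(3) = 1.2 + 3.9 + 1.2 + 0.9 = 7.2
C3: 1.35(1) + 1.5(4) + 0.5(3) = 1.4 + 6.0 + 1.5 = 8.9
C4: 0.85(1) - 1.75(2) = -2.7
C5: 1.0(1) - 1.0(3) = 1.0 - 3.0 = -2.0
C6: 1.2(1) + 1.75(3) + 0.5(4) = 1.2 + 5.3 + 2.0 = 8.5
The largest value is 8.9 kip/ft from combination 3.

Combination 3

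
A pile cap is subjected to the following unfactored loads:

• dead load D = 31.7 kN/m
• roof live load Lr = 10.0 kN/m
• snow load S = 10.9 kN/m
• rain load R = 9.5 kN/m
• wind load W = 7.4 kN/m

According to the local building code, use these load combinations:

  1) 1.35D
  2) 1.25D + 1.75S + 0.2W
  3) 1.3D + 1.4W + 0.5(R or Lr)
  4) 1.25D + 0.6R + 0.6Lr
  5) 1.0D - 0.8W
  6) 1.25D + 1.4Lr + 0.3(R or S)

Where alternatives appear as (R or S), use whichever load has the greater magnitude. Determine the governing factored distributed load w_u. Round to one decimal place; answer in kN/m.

(R or Lr) → Lr = 10.0 kN/m; (R or S) → S = 10.9 kN/m.
1) 1.35(31.7) = 42.8
2) 1.25(31.7) + 1.75(10.9) + 0.2(7.4) = 39.6 + 19.1 + 1.5 = 60.2
3) 1.3(31.7) + 1.4(7.4) + 0.5(10.0) = 41.2 + 10.4 + 5.0 = 56.6
4) 1.25(31.7) + 0.6(9.5) + 0.6(10.0) = 39.6 + 5.7 + 6.0 = 51.3
5) 1.0(31.7) - 0.8(7.4) = 31.7 - 5.9 = 25.8
6) 1.25(31.7) + 1.4(10.0) + 0.3(10.9) = 39.6 + 14.0 + 3.3 = 56.9
Combination 2 governs: w_u = 60.2 kN/m.

60.2 kN/m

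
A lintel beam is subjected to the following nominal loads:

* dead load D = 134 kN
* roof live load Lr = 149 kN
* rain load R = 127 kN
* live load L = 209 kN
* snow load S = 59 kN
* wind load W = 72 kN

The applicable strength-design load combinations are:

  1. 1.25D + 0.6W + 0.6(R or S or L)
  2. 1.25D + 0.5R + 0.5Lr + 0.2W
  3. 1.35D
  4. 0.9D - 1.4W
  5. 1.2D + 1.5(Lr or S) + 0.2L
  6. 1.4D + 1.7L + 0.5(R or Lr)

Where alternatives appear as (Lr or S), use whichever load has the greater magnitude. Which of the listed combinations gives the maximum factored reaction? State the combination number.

(R or S or L) → L = 209 kN; (Lr or S) → Lr = 149 kN; (R or Lr) → Lr = 149 kN.
1. 1.25(134) + 0.6(72) + 0.6(209) = 336.1
2. 1.25(134) + 0.5(127) + 0.5(149) + 0.2(72) = 319.9
3. 1.35(134) = 180.9
4. 0.9(134) - 1.4(72) = 19.8
5. 1.2(134) + 1.5(149) + 0.2(209) = 426.1
6. 1.4(134) + 1.7(209) + 0.5(149) = 617.4
The largest value is 617.4 kN from combination 6.

Combination 6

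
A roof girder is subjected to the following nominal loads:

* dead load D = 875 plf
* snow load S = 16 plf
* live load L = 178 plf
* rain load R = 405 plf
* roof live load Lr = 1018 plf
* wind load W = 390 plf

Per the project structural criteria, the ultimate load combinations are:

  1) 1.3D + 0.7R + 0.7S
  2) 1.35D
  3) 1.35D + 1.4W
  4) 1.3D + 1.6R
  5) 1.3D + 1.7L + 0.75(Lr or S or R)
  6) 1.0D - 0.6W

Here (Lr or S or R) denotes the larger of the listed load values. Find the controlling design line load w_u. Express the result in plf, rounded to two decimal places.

2203.60 plf

(Lr or S or R) → Lr = 1018 plf.
1) 1.3(875) + 0.7(405) + 0.7(16) = 1137.50 + 283.50 + 11.20 = 1432.20
2) 1.35(875) = 1181.25
3) 1.35(875) + 1.4(390) = 1181.25 + 546.00 = 1727.25
4) 1.3(875) + 1.6(405) = 1137.50 + 648.00 = 1785.50
5) 1.3(875) + 1.7(178) + 0.75(1018) = 1137.50 + 302.60 + 763.50 = 2203.60
6) 1.0(875) - 0.6(390) = 875.00 - 234.00 = 641.00
Maximum is from combination 5.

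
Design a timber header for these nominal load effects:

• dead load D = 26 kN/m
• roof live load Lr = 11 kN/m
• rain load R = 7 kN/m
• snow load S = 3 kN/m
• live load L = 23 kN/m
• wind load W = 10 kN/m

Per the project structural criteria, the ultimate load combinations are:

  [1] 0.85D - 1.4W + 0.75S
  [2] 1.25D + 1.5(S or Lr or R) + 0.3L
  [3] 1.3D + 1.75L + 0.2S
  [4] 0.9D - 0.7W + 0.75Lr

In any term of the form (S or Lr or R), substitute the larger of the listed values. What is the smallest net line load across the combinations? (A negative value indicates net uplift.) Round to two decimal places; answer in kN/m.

(S or Lr or R) → Lr = 11 kN/m.
[1] 0.85(26) - 1.4(10) + 0.75(3) = 22.10 - 14.00 + 2.25 = 10.35
[2] 1.25(26) + 1.5(11) + 0.3(23) = 32.50 + 16.50 + 6.90 = 55.90
[3] 1.3(26) + 1.75(23) + 0.2(3) = 33.80 + 40.25 + 0.60 = 74.65
[4] 0.9(26) - 0.7(10) + 0.75(11) = 23.40 - 7.00 + 8.25 = 24.65
Combination 1 gives the minimum: 10.35 kN/m.

10.35 kN/m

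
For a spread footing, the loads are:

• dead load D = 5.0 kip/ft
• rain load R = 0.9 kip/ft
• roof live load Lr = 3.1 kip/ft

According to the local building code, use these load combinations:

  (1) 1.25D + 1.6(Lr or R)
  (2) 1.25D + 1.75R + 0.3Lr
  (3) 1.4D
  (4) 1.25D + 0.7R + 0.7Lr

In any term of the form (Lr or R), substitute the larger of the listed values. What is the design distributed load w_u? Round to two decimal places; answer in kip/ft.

(Lr or R) → Lr = 3.1 kip/ft.
(1) 1.25(5.0) + 1.6(3.1) = 11.21
(2) 1.25(5.0) + 1.75(0.9) + 0.3(3.1) = 8.76
(3) 1.4(5.0) = 7.00
(4) 1.25(5.0) + 0.7(0.9) + 0.7(3.1) = 9.05
Combination 1 governs: w_u = 11.21 kip/ft.

11.21 kip/ft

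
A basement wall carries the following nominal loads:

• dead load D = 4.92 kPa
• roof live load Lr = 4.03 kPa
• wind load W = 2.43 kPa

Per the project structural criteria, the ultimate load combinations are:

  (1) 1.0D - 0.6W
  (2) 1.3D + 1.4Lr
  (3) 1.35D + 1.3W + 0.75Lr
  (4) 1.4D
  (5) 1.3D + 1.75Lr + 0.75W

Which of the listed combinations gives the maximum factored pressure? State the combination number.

Combination 5

(1) 1.0(4.92) - 0.6(2.43) = 3.46
(2) 1.3(4.92) + 1.4(4.03) = 12.04
(3) 1.35(4.92) + 1.3(2.43) + 0.75(4.03) = 12.82
(4) 1.4(4.92) = 6.89
(5) 1.3(4.92) + 1.75(4.03) + 0.75(2.43) = 15.27
The largest value is 15.27 kPa from combination 5.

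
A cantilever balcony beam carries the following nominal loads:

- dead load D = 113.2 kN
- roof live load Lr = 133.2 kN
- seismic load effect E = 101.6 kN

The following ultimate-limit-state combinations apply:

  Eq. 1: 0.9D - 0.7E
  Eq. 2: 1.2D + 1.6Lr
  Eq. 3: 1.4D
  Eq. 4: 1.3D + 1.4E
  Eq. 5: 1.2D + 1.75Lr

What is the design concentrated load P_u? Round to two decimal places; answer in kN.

368.94 kN

Eq. 1: 0.9(113.2) - 0.7(101.6) = 101.88 - 71.12 = 30.76
Eq. 2: 1.2(113.2) + 1.6(133.2) = 135.84 + 213.12 = 348.96
Eq. 3: 1.4(113.2) = 158.48
Eq. 4: 1.3(113.2) + 1.4(101.6) = 147.16 + 142.24 = 289.40
Eq. 5: 1.2(113.2) + 1.75(133.2) = 135.84 + 233.10 = 368.94
Maximum is from combination 5.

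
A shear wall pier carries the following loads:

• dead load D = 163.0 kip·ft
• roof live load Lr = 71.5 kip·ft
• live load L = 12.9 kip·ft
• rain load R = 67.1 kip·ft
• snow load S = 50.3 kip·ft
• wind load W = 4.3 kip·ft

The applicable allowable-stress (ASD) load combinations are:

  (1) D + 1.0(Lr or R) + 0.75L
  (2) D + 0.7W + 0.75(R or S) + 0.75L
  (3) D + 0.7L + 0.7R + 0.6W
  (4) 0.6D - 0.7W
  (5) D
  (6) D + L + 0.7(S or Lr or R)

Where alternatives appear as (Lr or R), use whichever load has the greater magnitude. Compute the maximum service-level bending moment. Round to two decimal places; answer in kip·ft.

(Lr or R) → Lr = 71.5 kip·ft; (R or S) → R = 67.1 kip·ft; (S or Lr or R) → Lr = 71.5 kip·ft.
(1) 1.0(163.0) + 1.0(71.5) + 0.75(12.9) = 163.00 + 71.50 + 9.68 = 244.18
(2) 1.0(163.0) + 0.7(4.3) + 0.75(67.1) + 0.75(12.9) = 226.01
(3) 1.0(163.0) + 0.7(12.9) + 0.7(67.1) + 0.6(4.3) = 163.00 + 9.03 + 46.97 + 2.58 = 221.58
(4) 0.6(163.0) - 0.7(4.3) = 97.80 - 3.01 = 94.79
(5) 1.0(163.0) = 163.00
(6) 1.0(163.0) + 1.0(12.9) + 0.7(71.5) = 163.00 + 12.90 + 50.05 = 225.95
The controlling combination is 1, giving 244.18 kip·ft.

244.18 kip·ft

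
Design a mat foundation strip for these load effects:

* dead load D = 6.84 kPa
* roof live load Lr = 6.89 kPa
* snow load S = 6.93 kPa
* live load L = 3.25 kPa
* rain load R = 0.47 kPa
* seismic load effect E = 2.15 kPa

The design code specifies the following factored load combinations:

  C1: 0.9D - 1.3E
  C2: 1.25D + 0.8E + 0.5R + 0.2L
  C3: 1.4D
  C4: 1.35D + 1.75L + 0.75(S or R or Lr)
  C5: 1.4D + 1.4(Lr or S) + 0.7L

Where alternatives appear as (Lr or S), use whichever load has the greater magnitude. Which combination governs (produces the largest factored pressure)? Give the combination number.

(S or R or Lr) → S = 6.93 kPa; (Lr or S) → S = 6.93 kPa.
C1: 0.9(6.84) - 1.3(2.15) = 6.16 - 2.80 = 3.36
C2: 1.25(6.84) + 0.8(2.15) + 0.5(0.47) + 0.2(3.25) = 8.55 + 1.72 + 0.24 + 0.65 = 11.16
C3: 1.4(6.84) = 9.58
C4: 1.35(6.84) + 1.75(3.25) + 0.75(6.93) = 9.23 + 5.69 + 5.20 = 20.12
C5: 1.4(6.84) + 1.4(6.93) + 0.7(3.25) = 21.55
The largest value is 21.55 kPa from combination 5.

Combination 5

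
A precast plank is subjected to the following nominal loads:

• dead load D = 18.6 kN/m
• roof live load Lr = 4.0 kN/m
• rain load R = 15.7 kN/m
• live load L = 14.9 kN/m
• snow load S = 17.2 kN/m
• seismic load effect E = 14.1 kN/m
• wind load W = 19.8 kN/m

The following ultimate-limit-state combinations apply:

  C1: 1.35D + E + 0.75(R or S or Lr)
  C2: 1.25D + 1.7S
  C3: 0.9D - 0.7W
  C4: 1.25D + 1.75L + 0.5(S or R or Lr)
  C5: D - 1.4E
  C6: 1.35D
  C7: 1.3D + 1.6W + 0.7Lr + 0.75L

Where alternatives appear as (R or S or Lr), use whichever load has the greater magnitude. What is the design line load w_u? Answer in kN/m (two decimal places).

(R or S or Lr) → S = 17.2 kN/m; (S or R or Lr) → S = 17.2 kN/m.
C1: 1.35(18.6) + 1.0(14.1) + 0.75(17.2) = 52.11
C2: 1.25(18.6) + 1.7(17.2) = 52.49
C3: 0.9(18.6) - 0.7(19.8) = 2.88
C4: 1.25(18.6) + 1.75(14.9) + 0.5(17.2) = 57.93
C5: 1.0(18.6) - 1.4(14.1) = -1.14
C6: 1.35(18.6) = 25.11
C7: 1.3(18.6) + 1.6(19.8) + 0.7(4.0) + 0.75(14.9) = 69.84
Combination 7 governs: w_u = 69.84 kN/m.

69.84 kN/m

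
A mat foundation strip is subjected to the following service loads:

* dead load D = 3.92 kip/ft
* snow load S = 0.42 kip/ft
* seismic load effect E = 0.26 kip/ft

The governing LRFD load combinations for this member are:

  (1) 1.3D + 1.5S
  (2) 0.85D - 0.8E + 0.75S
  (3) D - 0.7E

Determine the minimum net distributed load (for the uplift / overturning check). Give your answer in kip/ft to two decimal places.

3.44 kip/ft

(1) 1.3(3.92) + 1.5(0.42) = 5.73
(2) 0.85(3.92) - 0.8(0.26) + 0.75(0.42) = 3.44
(3) 1.0(3.92) - 0.7(0.26) = 3.74
Combination 2 gives the minimum: 3.44 kip/ft.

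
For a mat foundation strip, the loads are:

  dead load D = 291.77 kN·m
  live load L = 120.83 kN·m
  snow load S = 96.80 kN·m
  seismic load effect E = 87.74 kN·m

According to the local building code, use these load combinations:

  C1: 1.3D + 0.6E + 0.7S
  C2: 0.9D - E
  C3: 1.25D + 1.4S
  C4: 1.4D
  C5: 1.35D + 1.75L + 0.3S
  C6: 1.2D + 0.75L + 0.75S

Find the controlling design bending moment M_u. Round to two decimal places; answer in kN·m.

C1: 1.3(291.77) + 0.6(87.74) + 0.7(96.80) = 499.71
C2: 0.9(291.77) - 1.0(87.74) = 262.59 - 87.74 = 174.85
C3: 1.25(291.77) + 1.4(96.80) = 364.71 + 135.52 = 500.23
C4: 1.4(291.77) = 408.48
C5: 1.35(291.77) + 1.75(120.83) + 0.3(96.80) = 393.89 + 211.45 + 29.04 = 634.38
C6: 1.2(291.77) + 0.75(120.83) + 0.75(96.80) = 513.35
The controlling combination is 5, giving 634.38 kN·m.

634.38 kN·m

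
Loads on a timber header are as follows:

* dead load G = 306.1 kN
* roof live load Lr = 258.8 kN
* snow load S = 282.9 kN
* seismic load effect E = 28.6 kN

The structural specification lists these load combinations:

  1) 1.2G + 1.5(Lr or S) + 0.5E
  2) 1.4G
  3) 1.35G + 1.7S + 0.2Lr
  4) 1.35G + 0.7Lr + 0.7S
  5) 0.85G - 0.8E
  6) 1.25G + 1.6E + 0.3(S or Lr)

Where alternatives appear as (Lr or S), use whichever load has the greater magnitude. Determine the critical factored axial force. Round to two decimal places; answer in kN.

945.93 kN

(Lr or S) → S = 282.9 kN; (S or Lr) → S = 282.9 kN.
1) 1.2(306.1) + 1.5(282.9) + 0.5(28.6) = 805.97
2) 1.4(306.1) = 428.54
3) 1.35(306.1) + 1.7(282.9) + 0.2(258.8) = 945.93
4) 1.35(306.1) + 0.7(258.8) + 0.7(282.9) = 792.43
5) 0.85(306.1) - 0.8(28.6) = 237.31
6) 1.25(306.1) + 1.6(28.6) + 0.3(282.9) = 513.26
The controlling combination is 3, giving 945.93 kN.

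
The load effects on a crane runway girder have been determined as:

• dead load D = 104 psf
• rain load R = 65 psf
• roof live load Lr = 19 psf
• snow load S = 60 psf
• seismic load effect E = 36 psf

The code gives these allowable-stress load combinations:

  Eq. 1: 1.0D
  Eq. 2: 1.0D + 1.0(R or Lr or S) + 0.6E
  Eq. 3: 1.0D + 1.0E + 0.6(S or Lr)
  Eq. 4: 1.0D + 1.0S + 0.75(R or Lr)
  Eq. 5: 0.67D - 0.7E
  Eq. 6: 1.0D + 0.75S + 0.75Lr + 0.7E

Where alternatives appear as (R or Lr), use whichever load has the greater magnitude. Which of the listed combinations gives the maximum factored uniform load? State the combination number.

Combination 4

(R or Lr or S) → R = 65 psf; (S or Lr) → S = 60 psf; (R or Lr) → R = 65 psf.
Eq. 1: 1.0(104) = 104.0
Eq. 2: 1.0(104) + 1.0(65) + 0.6(36) = 190.6
Eq. 3: 1.0(104) + 1.0(36) + 0.6(60) = 176.0
Eq. 4: 1.0(104) + 1.0(60) + 0.75(65) = 212.8
Eq. 5: 0.67(104) - 0.7(36) = 44.5
Eq. 6: 1.0(104) + 0.75(60) + 0.75(19) + 0.7(36) = 188.5
The largest value is 212.8 psf from combination 4.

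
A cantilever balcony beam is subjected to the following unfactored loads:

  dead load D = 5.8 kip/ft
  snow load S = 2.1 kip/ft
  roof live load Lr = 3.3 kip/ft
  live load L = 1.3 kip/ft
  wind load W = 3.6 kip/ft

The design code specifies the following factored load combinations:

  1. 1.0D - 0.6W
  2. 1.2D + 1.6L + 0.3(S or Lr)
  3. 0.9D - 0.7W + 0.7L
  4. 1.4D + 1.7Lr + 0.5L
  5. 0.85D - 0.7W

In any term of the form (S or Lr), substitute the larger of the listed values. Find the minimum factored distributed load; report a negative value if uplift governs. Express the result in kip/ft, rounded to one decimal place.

(S or Lr) → Lr = 3.3 kip/ft.
1. 1.0(5.8) - 0.6(3.6) = 3.6
2. 1.2(5.8) + 1.6(1.3) + 0.3(3.3) = 10.0
3. 0.9(5.8) - 0.7(3.6) + 0.7(1.3) = 3.6
4. 1.4(5.8) + 1.7(3.3) + 0.5(1.3) = 14.4
5. 0.85(5.8) - 0.7(3.6) = 2.4
Combination 5 gives the minimum: 2.4 kip/ft.

2.4 kip/ft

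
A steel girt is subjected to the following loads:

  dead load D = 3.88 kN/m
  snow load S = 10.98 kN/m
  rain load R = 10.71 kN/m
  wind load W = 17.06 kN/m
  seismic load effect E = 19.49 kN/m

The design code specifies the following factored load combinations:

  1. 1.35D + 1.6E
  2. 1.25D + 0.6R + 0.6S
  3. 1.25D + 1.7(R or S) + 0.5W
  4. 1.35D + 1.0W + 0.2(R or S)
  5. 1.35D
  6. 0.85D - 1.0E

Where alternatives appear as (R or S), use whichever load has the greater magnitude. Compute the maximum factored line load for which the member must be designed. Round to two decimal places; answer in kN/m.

(R or S) → S = 10.98 kN/m.
1. 1.35(3.88) + 1.6(19.49) = 5.24 + 31.18 = 36.42
2. 1.25(3.88) + 0.6(10.71) + 0.6(10.98) = 17.86
3. 1.25(3.88) + 1.7(10.98) + 0.5(17.06) = 4.85 + 18.67 + 8.53 = 32.05
4. 1.35(3.88) + 1.0(17.06) + 0.2(10.98) = 24.49
5. 1.35(3.88) = 5.24
6. 0.85(3.88) - 1.0(19.49) = 3.30 - 19.49 = -16.19
Combination 1 governs: w_u = 36.42 kN/m.

36.42 kN/m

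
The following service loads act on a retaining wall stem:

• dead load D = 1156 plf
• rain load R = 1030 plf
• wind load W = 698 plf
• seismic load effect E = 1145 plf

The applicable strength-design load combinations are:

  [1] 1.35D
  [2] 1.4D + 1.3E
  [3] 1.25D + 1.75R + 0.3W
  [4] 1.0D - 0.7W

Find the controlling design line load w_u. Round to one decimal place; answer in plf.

[1] 1.35(1156) = 1560.6
[2] 1.4(1156) + 1.3(1145) = 1618.4 + 1488.5 = 3106.9
[3] 1.25(1156) + 1.75(1030) + 0.3(698) = 1445.0 + 1802.5 + 209.4 = 3456.9
[4] 1.0(1156) - 0.7(698) = 1156.0 - 488.6 = 667.4
Maximum is from combination 3.

3456.9 plf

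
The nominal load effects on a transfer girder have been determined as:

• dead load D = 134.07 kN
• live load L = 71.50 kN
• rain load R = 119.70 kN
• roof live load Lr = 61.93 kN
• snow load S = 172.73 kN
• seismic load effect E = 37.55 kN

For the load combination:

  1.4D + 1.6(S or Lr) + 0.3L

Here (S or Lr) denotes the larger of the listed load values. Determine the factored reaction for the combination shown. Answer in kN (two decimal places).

(S or Lr) → S = 172.73 kN.
1.4(134.07) + 1.6(172.73) + 0.3(71.50) = 187.70 + 276.37 + 21.45 = 485.52
V_u = 485.52 kN.

485.52 kN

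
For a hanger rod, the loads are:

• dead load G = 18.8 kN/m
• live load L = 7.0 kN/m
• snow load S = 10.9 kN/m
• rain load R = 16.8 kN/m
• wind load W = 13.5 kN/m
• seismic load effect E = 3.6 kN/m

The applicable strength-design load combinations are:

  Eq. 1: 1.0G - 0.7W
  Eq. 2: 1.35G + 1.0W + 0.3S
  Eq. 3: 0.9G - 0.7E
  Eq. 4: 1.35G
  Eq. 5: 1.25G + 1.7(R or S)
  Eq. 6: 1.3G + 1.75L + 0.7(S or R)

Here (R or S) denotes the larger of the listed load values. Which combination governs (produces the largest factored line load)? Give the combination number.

Combination 5

(R or S) → R = 16.8 kN/m; (S or R) → R = 16.8 kN/m.
Eq. 1: 1.0(18.8) - 0.7(13.5) = 9.4
Eq. 2: 1.35(18.8) + 1.0(13.5) + 0.3(10.9) = 25.4 + 13.5 + 3.3 = 42.2
Eq. 3: 0.9(18.8) - 0.7(3.6) = 16.9 - 2.5 = 14.4
Eq. 4: 1.35(18.8) = 25.4
Eq. 5: 1.25(18.8) + 1.7(16.8) = 23.5 + 28.6 = 52.1
Eq. 6: 1.3(18.8) + 1.75(7.0) + 0.7(16.8) = 24.4 + 12.3 + 11.8 = 48.5
The largest value is 52.1 kN/m from combination 5.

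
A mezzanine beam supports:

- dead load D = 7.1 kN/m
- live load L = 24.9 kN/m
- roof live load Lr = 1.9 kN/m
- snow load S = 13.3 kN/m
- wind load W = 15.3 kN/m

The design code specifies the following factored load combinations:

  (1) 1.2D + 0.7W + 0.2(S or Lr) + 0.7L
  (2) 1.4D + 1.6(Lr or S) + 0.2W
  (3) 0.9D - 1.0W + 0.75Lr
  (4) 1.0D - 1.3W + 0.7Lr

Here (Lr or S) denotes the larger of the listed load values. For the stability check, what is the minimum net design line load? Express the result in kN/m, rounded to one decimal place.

-11.5 kN/m

(S or Lr) → S = 13.3 kN/m; (Lr or S) → S = 13.3 kN/m.
(1) 1.2(7.1) + 0.7(15.3) + 0.2(13.3) + 0.7(24.9) = 8.5 + 10.7 + 2.7 + 17.4 = 39.3
(2) 1.4(7.1) + 1.6(13.3) + 0.2(15.3) = 9.9 + 21.3 + 3.1 = 34.3
(3) 0.9(7.1) - 1.0(15.3) + 0.75(1.9) = 6.4 - 15.3 + 1.4 = -7.5
(4) 1.0(7.1) - 1.3(15.3) + 0.7(1.9) = 7.1 - 19.9 + 1.3 = -11.5
Combination 4 gives the minimum: -11.5 kN/m.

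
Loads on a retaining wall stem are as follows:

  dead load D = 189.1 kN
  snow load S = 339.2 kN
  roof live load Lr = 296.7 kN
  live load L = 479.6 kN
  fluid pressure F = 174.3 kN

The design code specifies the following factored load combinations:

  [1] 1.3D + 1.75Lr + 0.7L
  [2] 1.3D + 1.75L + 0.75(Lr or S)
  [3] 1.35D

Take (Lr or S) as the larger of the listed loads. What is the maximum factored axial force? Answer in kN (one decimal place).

(Lr or S) → S = 339.2 kN.
[1] 1.3(189.1) + 1.75(296.7) + 0.7(479.6) = 1100.8
[2] 1.3(189.1) + 1.75(479.6) + 0.75(339.2) = 245.8 + 839.3 + 254.4 = 1339.5
[3] 1.35(189.1) = 255.3
Maximum is from combination 2.

1339.5 kN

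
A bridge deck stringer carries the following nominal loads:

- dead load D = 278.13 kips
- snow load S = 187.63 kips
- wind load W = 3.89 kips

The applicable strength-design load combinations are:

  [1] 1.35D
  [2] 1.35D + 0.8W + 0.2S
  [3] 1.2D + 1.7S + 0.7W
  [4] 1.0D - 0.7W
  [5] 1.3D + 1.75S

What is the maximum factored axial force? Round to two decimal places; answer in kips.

689.92 kips

[1] 1.35(278.13) = 375.48
[2] 1.35(278.13) + 0.8(3.89) + 0.2(187.63) = 416.11
[3] 1.2(278.13) + 1.7(187.63) + 0.7(3.89) = 333.76 + 318.97 + 2.72 = 655.45
[4] 1.0(278.13) - 0.7(3.89) = 278.13 - 2.72 = 275.41
[5] 1.3(278.13) + 1.75(187.63) = 361.57 + 328.35 = 689.92
Combination 5 governs: P_u = 689.92 kips.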